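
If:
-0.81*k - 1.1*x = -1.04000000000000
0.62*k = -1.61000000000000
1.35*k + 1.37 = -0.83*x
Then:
No Solution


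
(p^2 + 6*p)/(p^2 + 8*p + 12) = p/(p + 2)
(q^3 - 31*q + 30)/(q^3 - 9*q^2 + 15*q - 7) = (q^2 + q - 30)/(q^2 - 8*q + 7)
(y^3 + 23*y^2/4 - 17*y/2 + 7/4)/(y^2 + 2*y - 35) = (4*y^2 - 5*y + 1)/(4*(y - 5))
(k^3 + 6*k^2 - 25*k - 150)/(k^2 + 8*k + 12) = (k^2 - 25)/(k + 2)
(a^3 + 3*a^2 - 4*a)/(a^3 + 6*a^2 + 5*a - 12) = a/(a + 3)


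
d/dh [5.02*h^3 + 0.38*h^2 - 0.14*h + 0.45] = 15.06*h^2 + 0.76*h - 0.14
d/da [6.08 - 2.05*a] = -2.05000000000000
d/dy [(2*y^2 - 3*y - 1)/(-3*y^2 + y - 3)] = (-7*y^2 - 18*y + 10)/(9*y^4 - 6*y^3 + 19*y^2 - 6*y + 9)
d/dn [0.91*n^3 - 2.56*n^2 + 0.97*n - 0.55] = 2.73*n^2 - 5.12*n + 0.97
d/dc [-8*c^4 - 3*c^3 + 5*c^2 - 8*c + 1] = -32*c^3 - 9*c^2 + 10*c - 8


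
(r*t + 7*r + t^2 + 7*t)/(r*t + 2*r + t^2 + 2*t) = (t + 7)/(t + 2)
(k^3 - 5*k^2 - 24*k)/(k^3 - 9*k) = (k - 8)/(k - 3)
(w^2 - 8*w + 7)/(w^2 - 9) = (w^2 - 8*w + 7)/(w^2 - 9)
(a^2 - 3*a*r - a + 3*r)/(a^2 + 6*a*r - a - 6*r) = (a - 3*r)/(a + 6*r)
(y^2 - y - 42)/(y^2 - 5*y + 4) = (y^2 - y - 42)/(y^2 - 5*y + 4)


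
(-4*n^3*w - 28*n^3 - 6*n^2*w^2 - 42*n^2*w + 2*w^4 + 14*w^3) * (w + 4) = -4*n^3*w^2 - 44*n^3*w - 112*n^3 - 6*n^2*w^3 - 66*n^2*w^2 - 168*n^2*w + 2*w^5 + 22*w^4 + 56*w^3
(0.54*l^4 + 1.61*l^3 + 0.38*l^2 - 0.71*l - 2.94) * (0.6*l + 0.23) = 0.324*l^5 + 1.0902*l^4 + 0.5983*l^3 - 0.3386*l^2 - 1.9273*l - 0.6762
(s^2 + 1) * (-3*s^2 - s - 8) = -3*s^4 - s^3 - 11*s^2 - s - 8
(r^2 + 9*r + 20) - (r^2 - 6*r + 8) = 15*r + 12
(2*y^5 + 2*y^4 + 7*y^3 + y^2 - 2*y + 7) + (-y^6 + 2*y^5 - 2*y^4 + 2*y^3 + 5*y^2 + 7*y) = -y^6 + 4*y^5 + 9*y^3 + 6*y^2 + 5*y + 7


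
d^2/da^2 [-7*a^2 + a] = -14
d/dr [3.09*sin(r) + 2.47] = 3.09*cos(r)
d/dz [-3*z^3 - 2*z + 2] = -9*z^2 - 2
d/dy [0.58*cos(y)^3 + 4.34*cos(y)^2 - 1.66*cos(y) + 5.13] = (-1.74*cos(y)^2 - 8.68*cos(y) + 1.66)*sin(y)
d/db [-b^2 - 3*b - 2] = -2*b - 3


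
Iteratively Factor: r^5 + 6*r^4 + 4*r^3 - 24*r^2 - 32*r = (r - 2)*(r^4 + 8*r^3 + 20*r^2 + 16*r) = (r - 2)*(r + 2)*(r^3 + 6*r^2 + 8*r) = r*(r - 2)*(r + 2)*(r^2 + 6*r + 8) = r*(r - 2)*(r + 2)*(r + 4)*(r + 2)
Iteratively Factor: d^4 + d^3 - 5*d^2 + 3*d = (d + 3)*(d^3 - 2*d^2 + d) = (d - 1)*(d + 3)*(d^2 - d) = (d - 1)^2*(d + 3)*(d)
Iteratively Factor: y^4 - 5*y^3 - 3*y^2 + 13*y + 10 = (y + 1)*(y^3 - 6*y^2 + 3*y + 10) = (y + 1)^2*(y^2 - 7*y + 10) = (y - 5)*(y + 1)^2*(y - 2)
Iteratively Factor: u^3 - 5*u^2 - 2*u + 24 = (u - 4)*(u^2 - u - 6) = (u - 4)*(u + 2)*(u - 3)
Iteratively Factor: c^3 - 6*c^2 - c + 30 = (c - 3)*(c^2 - 3*c - 10) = (c - 5)*(c - 3)*(c + 2)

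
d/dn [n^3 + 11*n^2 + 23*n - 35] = 3*n^2 + 22*n + 23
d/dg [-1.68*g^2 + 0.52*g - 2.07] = 0.52 - 3.36*g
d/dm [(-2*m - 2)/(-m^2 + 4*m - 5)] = 2*(m^2 - 4*m - 2*(m - 2)*(m + 1) + 5)/(m^2 - 4*m + 5)^2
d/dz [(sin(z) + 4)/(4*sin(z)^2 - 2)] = (-16*sin(z) + cos(2*z) - 2)*cos(z)/(2*cos(2*z)^2)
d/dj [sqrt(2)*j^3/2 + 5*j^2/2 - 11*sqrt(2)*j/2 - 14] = 3*sqrt(2)*j^2/2 + 5*j - 11*sqrt(2)/2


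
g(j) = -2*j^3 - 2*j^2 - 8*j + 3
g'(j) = -6*j^2 - 4*j - 8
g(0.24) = 0.94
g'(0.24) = -9.31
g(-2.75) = 51.47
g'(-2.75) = -42.38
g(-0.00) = 3.00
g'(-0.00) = -8.00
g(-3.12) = 69.23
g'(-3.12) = -53.93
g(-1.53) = 17.72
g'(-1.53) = -15.93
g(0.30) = 0.37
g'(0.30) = -9.74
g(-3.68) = 105.03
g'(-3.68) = -74.53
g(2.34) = -52.30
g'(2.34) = -50.21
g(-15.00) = 6423.00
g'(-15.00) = -1298.00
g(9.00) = -1689.00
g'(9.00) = -530.00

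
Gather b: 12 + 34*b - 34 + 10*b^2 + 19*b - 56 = 10*b^2 + 53*b - 78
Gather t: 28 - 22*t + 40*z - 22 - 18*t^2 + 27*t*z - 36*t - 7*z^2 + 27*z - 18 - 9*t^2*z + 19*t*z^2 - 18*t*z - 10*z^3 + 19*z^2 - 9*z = t^2*(-9*z - 18) + t*(19*z^2 + 9*z - 58) - 10*z^3 + 12*z^2 + 58*z - 12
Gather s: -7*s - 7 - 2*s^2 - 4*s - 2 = -2*s^2 - 11*s - 9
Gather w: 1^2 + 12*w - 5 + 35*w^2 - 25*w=35*w^2 - 13*w - 4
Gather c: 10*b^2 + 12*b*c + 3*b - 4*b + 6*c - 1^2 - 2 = 10*b^2 - b + c*(12*b + 6) - 3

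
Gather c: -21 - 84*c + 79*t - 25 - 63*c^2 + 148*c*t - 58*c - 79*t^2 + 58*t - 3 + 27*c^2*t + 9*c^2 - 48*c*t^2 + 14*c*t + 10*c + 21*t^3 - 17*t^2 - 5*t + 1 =c^2*(27*t - 54) + c*(-48*t^2 + 162*t - 132) + 21*t^3 - 96*t^2 + 132*t - 48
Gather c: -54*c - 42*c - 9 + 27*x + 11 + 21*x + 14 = -96*c + 48*x + 16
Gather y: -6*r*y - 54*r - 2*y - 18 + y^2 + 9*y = -54*r + y^2 + y*(7 - 6*r) - 18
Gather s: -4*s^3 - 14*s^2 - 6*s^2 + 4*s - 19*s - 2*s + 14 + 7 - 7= -4*s^3 - 20*s^2 - 17*s + 14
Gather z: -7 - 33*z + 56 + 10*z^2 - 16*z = 10*z^2 - 49*z + 49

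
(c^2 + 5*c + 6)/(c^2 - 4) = (c + 3)/(c - 2)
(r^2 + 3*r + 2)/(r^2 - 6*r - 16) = (r + 1)/(r - 8)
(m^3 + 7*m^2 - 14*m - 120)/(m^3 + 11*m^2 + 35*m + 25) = (m^2 + 2*m - 24)/(m^2 + 6*m + 5)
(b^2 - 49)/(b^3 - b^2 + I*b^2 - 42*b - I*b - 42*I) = (b + 7)/(b^2 + b*(6 + I) + 6*I)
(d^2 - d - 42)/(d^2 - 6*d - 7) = (d + 6)/(d + 1)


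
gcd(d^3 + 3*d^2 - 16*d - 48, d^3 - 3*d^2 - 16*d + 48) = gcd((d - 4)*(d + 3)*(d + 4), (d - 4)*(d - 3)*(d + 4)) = d^2 - 16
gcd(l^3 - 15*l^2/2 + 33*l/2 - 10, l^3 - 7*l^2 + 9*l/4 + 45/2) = l - 5/2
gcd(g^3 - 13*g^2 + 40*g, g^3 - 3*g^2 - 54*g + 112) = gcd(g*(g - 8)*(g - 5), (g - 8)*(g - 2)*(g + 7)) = g - 8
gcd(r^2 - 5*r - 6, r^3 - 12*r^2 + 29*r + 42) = r^2 - 5*r - 6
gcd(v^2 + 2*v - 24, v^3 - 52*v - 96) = v + 6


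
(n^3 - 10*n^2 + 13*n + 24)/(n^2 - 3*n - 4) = (n^2 - 11*n + 24)/(n - 4)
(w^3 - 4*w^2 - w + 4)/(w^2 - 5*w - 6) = (w^2 - 5*w + 4)/(w - 6)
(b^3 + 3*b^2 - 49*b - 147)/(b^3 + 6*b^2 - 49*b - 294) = (b + 3)/(b + 6)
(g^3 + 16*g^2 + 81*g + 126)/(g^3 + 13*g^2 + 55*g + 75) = (g^2 + 13*g + 42)/(g^2 + 10*g + 25)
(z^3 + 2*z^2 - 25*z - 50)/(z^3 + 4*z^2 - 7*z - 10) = (z^2 - 3*z - 10)/(z^2 - z - 2)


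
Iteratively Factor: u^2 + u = (u)*(u + 1)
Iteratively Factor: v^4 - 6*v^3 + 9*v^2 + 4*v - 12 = (v - 3)*(v^3 - 3*v^2 + 4) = (v - 3)*(v + 1)*(v^2 - 4*v + 4) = (v - 3)*(v - 2)*(v + 1)*(v - 2)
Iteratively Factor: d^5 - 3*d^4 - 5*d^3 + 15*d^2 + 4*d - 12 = (d - 2)*(d^4 - d^3 - 7*d^2 + d + 6) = (d - 3)*(d - 2)*(d^3 + 2*d^2 - d - 2) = (d - 3)*(d - 2)*(d - 1)*(d^2 + 3*d + 2) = (d - 3)*(d - 2)*(d - 1)*(d + 1)*(d + 2)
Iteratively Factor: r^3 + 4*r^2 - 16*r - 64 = (r + 4)*(r^2 - 16) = (r + 4)^2*(r - 4)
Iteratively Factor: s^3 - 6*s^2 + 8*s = (s - 4)*(s^2 - 2*s) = s*(s - 4)*(s - 2)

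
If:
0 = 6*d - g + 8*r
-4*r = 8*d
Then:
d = -r/2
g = 5*r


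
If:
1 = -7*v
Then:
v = -1/7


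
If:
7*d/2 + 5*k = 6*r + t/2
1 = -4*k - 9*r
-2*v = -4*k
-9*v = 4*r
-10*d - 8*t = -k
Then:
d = -7/33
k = 2/73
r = -9/73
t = 647/2409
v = 4/73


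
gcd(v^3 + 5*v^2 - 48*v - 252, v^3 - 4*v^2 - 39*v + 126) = v^2 - v - 42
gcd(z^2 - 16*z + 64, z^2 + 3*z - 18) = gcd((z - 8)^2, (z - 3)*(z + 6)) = 1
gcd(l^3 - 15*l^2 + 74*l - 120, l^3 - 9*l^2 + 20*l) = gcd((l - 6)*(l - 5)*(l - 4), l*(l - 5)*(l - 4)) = l^2 - 9*l + 20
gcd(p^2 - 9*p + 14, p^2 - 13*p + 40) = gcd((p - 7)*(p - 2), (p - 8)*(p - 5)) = 1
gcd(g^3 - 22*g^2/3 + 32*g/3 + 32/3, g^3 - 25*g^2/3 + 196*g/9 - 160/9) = g - 4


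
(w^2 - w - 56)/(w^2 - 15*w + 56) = (w + 7)/(w - 7)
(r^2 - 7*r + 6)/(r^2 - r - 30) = (r - 1)/(r + 5)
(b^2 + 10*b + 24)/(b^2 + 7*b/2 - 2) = 2*(b + 6)/(2*b - 1)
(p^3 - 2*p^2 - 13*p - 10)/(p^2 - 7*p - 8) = (p^2 - 3*p - 10)/(p - 8)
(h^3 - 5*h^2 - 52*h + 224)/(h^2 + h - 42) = (h^2 - 12*h + 32)/(h - 6)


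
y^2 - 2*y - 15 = (y - 5)*(y + 3)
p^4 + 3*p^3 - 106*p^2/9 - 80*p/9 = p*(p - 8/3)*(p + 2/3)*(p + 5)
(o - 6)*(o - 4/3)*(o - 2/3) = o^3 - 8*o^2 + 116*o/9 - 16/3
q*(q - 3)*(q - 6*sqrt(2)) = q^3 - 6*sqrt(2)*q^2 - 3*q^2 + 18*sqrt(2)*q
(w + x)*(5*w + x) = 5*w^2 + 6*w*x + x^2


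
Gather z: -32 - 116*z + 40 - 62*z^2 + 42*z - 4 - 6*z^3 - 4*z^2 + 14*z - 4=-6*z^3 - 66*z^2 - 60*z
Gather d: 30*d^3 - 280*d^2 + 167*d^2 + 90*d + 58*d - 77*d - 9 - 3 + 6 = 30*d^3 - 113*d^2 + 71*d - 6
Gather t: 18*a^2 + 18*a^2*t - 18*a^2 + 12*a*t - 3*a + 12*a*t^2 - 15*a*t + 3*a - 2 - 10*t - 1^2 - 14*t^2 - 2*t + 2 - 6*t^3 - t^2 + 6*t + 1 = -6*t^3 + t^2*(12*a - 15) + t*(18*a^2 - 3*a - 6)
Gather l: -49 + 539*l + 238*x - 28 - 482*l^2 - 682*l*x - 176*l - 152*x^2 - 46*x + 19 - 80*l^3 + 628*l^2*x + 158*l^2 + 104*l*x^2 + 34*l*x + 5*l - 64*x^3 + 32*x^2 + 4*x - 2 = -80*l^3 + l^2*(628*x - 324) + l*(104*x^2 - 648*x + 368) - 64*x^3 - 120*x^2 + 196*x - 60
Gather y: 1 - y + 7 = 8 - y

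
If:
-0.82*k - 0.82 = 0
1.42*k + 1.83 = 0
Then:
No Solution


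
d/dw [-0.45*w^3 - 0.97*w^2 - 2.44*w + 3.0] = -1.35*w^2 - 1.94*w - 2.44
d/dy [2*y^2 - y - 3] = 4*y - 1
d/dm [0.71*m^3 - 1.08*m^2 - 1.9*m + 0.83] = 2.13*m^2 - 2.16*m - 1.9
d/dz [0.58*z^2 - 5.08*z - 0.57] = 1.16*z - 5.08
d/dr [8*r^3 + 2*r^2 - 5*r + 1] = 24*r^2 + 4*r - 5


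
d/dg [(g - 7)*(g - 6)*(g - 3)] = 3*g^2 - 32*g + 81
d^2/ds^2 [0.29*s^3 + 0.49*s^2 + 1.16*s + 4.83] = 1.74*s + 0.98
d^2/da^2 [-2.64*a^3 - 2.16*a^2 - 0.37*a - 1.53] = -15.84*a - 4.32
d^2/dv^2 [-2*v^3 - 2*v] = -12*v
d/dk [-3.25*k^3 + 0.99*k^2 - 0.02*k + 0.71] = -9.75*k^2 + 1.98*k - 0.02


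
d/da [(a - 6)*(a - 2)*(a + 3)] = 3*a^2 - 10*a - 12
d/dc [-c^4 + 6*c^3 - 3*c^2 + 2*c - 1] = -4*c^3 + 18*c^2 - 6*c + 2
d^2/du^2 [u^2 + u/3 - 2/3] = 2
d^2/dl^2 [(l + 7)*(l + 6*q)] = 2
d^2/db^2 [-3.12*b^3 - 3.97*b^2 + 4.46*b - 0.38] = -18.72*b - 7.94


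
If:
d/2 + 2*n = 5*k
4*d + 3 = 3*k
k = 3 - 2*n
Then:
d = -2/5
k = 7/15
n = 19/15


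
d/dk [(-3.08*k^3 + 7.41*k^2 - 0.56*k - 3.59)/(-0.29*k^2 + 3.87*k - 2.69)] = (0.8932*k^4 - 23.8392*k^3 + 53.3699*k^2 - 41.948*k + 15.3997)/(0.0841*k^4 - 2.2446*k^3 + 16.5371*k^2 - 20.8206*k + 7.2361)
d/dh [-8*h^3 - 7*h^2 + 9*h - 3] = -24*h^2 - 14*h + 9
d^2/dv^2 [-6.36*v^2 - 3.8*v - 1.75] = -12.7200000000000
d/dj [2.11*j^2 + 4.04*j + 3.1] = 4.22*j + 4.04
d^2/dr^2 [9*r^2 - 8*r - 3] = 18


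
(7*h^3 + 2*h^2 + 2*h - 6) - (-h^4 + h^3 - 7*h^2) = h^4 + 6*h^3 + 9*h^2 + 2*h - 6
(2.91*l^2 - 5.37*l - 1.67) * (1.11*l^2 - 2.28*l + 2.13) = 3.2301*l^4 - 12.5955*l^3 + 16.5882*l^2 - 7.6305*l - 3.5571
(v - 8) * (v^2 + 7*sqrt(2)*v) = v^3 - 8*v^2 + 7*sqrt(2)*v^2 - 56*sqrt(2)*v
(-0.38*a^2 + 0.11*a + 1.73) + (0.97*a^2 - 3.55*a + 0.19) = 0.59*a^2 - 3.44*a + 1.92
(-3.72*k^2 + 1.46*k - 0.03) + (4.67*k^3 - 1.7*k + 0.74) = 4.67*k^3 - 3.72*k^2 - 0.24*k + 0.71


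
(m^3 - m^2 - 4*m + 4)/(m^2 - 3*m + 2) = m + 2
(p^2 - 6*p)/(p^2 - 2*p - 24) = p/(p + 4)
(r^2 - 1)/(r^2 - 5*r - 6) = (r - 1)/(r - 6)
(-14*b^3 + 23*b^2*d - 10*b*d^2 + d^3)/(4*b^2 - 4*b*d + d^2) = (-7*b^2 + 8*b*d - d^2)/(2*b - d)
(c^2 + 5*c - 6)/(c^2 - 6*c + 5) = (c + 6)/(c - 5)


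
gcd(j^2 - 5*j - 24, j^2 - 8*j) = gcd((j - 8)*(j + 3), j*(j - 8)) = j - 8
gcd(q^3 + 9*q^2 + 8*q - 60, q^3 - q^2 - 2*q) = q - 2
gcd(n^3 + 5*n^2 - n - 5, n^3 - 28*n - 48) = 1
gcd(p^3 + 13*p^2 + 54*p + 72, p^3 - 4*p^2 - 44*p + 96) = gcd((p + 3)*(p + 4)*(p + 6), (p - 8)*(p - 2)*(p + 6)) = p + 6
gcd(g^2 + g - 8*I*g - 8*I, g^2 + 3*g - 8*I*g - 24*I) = g - 8*I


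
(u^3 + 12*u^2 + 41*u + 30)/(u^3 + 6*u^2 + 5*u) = (u + 6)/u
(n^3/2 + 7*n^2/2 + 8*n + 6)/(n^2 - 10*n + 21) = (n^3 + 7*n^2 + 16*n + 12)/(2*(n^2 - 10*n + 21))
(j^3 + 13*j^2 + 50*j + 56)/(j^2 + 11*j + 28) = j + 2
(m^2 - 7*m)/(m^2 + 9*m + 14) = m*(m - 7)/(m^2 + 9*m + 14)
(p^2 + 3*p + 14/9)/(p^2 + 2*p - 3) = (p^2 + 3*p + 14/9)/(p^2 + 2*p - 3)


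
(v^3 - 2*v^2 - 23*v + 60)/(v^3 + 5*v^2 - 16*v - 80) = (v - 3)/(v + 4)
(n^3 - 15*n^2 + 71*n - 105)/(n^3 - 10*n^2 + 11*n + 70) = (n - 3)/(n + 2)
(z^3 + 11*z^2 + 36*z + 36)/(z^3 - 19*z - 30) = (z + 6)/(z - 5)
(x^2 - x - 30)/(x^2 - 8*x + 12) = (x + 5)/(x - 2)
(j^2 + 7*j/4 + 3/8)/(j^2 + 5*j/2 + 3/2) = (j + 1/4)/(j + 1)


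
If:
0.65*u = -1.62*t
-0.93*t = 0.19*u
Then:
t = 0.00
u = 0.00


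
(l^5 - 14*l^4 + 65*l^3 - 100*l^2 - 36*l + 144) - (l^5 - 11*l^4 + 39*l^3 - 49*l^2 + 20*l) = -3*l^4 + 26*l^3 - 51*l^2 - 56*l + 144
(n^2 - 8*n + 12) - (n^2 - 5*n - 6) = 18 - 3*n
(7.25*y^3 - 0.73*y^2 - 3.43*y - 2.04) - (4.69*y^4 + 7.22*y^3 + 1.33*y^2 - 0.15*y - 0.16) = -4.69*y^4 + 0.0300000000000002*y^3 - 2.06*y^2 - 3.28*y - 1.88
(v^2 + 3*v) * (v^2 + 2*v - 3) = v^4 + 5*v^3 + 3*v^2 - 9*v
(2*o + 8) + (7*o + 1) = 9*o + 9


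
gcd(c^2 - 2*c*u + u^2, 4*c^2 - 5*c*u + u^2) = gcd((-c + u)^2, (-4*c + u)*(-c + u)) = -c + u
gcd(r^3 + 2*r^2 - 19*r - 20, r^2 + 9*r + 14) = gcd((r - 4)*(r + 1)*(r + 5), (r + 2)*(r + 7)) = 1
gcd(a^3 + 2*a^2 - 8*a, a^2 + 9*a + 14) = 1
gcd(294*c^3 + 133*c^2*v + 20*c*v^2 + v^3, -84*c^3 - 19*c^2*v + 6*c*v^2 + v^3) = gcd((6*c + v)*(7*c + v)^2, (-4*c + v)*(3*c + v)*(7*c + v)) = 7*c + v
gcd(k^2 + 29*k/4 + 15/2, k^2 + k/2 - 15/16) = k + 5/4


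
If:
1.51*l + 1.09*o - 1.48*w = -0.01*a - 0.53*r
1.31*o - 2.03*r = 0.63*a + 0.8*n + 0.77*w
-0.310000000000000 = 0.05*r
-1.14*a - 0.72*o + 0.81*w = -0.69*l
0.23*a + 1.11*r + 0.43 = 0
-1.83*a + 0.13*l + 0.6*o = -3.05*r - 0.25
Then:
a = 28.05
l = 31.12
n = 67.11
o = 109.92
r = -6.20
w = 110.67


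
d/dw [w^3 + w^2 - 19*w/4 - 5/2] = 3*w^2 + 2*w - 19/4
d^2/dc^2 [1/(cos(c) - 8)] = (sin(c)^2 - 8*cos(c) + 1)/(cos(c) - 8)^3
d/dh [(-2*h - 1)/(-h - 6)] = 11/(h + 6)^2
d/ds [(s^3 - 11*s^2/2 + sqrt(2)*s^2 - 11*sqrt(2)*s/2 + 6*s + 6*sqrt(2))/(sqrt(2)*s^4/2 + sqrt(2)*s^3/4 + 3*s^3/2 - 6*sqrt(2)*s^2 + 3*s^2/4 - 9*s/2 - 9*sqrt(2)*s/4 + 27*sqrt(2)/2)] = 2*(-sqrt(2)*s^4 - 4*s^3 + 8*sqrt(2)*s^3 - 4*sqrt(2)*s^2 + 38*s^2 - 12*sqrt(2)*s + 32*s - 108 + 96*sqrt(2))/(2*s^6 + 8*s^5 + 6*sqrt(2)*s^5 - 19*s^4 + 24*sqrt(2)*s^4 - 108*s^3 - 30*sqrt(2)*s^3 - 216*sqrt(2)*s^2 + 54*s^2 - 216*sqrt(2)*s + 648*s + 648)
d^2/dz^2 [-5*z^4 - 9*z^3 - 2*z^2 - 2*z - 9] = -60*z^2 - 54*z - 4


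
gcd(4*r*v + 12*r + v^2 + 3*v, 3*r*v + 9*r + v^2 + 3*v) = v + 3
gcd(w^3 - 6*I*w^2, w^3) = w^2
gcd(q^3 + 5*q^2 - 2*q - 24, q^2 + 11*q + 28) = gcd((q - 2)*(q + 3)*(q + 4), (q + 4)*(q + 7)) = q + 4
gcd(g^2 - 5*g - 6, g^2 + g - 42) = g - 6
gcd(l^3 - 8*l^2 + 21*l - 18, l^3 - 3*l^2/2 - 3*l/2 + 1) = l - 2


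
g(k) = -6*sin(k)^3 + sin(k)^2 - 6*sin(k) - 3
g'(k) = -18*sin(k)^2*cos(k) + 2*sin(k)*cos(k) - 6*cos(k)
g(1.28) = -13.11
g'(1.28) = -5.91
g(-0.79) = 3.92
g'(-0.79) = -11.62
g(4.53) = 9.57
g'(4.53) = 4.60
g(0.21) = -4.26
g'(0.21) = -6.23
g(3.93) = 3.90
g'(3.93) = 11.61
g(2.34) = -9.02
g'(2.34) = 9.64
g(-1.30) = 9.08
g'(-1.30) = -6.59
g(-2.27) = 4.87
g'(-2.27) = 11.63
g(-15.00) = 2.97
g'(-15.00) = 11.33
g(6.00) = -1.11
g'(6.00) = -7.65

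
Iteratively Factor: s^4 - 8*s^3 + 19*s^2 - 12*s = (s - 3)*(s^3 - 5*s^2 + 4*s) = (s - 4)*(s - 3)*(s^2 - s) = s*(s - 4)*(s - 3)*(s - 1)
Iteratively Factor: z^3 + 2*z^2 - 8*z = (z + 4)*(z^2 - 2*z) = (z - 2)*(z + 4)*(z)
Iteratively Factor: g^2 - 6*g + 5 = (g - 1)*(g - 5)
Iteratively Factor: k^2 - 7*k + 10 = (k - 5)*(k - 2)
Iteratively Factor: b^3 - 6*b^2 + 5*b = (b - 5)*(b^2 - b) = b*(b - 5)*(b - 1)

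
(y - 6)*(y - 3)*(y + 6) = y^3 - 3*y^2 - 36*y + 108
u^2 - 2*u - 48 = (u - 8)*(u + 6)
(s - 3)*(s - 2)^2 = s^3 - 7*s^2 + 16*s - 12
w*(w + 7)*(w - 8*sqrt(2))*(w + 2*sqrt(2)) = w^4 - 6*sqrt(2)*w^3 + 7*w^3 - 42*sqrt(2)*w^2 - 32*w^2 - 224*w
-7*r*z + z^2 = z*(-7*r + z)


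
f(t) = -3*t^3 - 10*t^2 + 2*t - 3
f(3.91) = -327.39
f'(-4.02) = -63.04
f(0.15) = -2.94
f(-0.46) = -5.74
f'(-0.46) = 9.30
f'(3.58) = -184.95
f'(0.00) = 2.00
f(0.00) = -3.00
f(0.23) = -3.11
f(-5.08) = 122.07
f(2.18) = -77.24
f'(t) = -9*t^2 - 20*t + 2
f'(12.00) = -1534.00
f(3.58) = -261.65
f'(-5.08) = -128.66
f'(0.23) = -3.08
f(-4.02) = 22.25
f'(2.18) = -84.37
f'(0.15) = -1.20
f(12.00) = -6603.00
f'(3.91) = -213.79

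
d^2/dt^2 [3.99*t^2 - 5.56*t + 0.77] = 7.98000000000000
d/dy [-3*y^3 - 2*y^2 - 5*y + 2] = -9*y^2 - 4*y - 5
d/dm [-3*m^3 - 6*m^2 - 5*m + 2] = -9*m^2 - 12*m - 5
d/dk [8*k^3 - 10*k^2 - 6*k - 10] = 24*k^2 - 20*k - 6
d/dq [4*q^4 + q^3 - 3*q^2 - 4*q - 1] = 16*q^3 + 3*q^2 - 6*q - 4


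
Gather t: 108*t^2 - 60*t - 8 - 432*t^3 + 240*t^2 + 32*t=-432*t^3 + 348*t^2 - 28*t - 8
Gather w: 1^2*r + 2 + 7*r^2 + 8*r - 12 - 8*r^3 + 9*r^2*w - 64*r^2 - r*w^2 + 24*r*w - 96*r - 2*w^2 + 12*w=-8*r^3 - 57*r^2 - 87*r + w^2*(-r - 2) + w*(9*r^2 + 24*r + 12) - 10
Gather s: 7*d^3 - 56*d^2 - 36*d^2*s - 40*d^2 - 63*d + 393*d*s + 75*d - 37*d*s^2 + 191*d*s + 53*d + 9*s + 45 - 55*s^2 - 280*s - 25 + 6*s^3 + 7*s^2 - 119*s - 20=7*d^3 - 96*d^2 + 65*d + 6*s^3 + s^2*(-37*d - 48) + s*(-36*d^2 + 584*d - 390)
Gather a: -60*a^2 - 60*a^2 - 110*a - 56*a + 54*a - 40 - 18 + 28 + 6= -120*a^2 - 112*a - 24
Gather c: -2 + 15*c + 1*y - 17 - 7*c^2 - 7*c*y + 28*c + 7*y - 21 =-7*c^2 + c*(43 - 7*y) + 8*y - 40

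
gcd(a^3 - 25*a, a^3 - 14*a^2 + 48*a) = a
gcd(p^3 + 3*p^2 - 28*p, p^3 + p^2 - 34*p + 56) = p^2 + 3*p - 28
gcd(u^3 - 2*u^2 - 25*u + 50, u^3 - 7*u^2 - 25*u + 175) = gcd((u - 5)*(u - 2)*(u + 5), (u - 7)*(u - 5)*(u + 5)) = u^2 - 25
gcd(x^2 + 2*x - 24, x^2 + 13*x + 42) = x + 6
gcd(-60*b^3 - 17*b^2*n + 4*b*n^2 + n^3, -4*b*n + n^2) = 4*b - n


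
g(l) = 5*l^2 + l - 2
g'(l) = 10*l + 1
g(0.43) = -0.65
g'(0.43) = 5.30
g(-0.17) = -2.03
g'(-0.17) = -0.70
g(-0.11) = -2.05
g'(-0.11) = -0.10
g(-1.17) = 3.67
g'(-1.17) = -10.70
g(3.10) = 49.15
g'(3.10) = 32.00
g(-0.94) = 1.48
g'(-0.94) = -8.40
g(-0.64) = -0.59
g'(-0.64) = -5.40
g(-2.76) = 33.33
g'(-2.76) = -26.60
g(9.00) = 412.00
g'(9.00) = 91.00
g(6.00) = 184.00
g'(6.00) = 61.00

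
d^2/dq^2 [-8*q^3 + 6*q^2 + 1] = 12 - 48*q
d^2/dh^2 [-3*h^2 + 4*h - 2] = -6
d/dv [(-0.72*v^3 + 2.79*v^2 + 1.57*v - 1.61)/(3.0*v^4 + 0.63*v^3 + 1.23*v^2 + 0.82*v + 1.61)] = (2.16*v^6 - 16.74*v^5 - 16.7733*v^4 + 16.161*v^3 - 0.0780000000000003*v^2 + 12.9444*v + 3.8479)/(9.0*v^8 + 3.78*v^7 + 7.7769*v^6 + 6.4698*v^5 + 12.2061*v^4 + 4.0458*v^3 + 4.633*v^2 + 2.6404*v + 2.5921)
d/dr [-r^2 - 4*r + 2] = -2*r - 4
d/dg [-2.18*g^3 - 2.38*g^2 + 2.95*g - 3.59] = -6.54*g^2 - 4.76*g + 2.95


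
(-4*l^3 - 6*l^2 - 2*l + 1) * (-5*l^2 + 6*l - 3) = 20*l^5 + 6*l^4 - 14*l^3 + l^2 + 12*l - 3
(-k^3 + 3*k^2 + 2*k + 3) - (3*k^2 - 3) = -k^3 + 2*k + 6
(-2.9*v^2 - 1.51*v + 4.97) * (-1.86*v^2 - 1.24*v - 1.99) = 5.394*v^4 + 6.4046*v^3 - 1.6008*v^2 - 3.1579*v - 9.8903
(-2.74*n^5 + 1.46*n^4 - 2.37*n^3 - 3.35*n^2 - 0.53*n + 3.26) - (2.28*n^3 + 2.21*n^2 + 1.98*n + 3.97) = -2.74*n^5 + 1.46*n^4 - 4.65*n^3 - 5.56*n^2 - 2.51*n - 0.71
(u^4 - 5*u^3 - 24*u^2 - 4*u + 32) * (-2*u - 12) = -2*u^5 - 2*u^4 + 108*u^3 + 296*u^2 - 16*u - 384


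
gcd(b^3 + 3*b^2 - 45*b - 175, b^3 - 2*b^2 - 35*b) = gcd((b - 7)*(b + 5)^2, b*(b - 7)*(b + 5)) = b^2 - 2*b - 35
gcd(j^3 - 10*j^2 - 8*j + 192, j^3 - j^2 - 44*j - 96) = j^2 - 4*j - 32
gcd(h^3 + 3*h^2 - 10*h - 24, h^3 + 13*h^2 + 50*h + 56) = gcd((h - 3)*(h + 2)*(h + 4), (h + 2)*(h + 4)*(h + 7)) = h^2 + 6*h + 8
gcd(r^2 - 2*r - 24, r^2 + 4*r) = r + 4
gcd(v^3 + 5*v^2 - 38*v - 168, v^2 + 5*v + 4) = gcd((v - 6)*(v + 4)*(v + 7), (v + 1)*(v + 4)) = v + 4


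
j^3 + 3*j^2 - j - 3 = (j - 1)*(j + 1)*(j + 3)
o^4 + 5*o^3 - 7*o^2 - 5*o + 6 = (o - 1)^2*(o + 1)*(o + 6)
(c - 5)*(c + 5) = c^2 - 25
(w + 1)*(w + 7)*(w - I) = w^3 + 8*w^2 - I*w^2 + 7*w - 8*I*w - 7*I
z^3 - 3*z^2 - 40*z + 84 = (z - 7)*(z - 2)*(z + 6)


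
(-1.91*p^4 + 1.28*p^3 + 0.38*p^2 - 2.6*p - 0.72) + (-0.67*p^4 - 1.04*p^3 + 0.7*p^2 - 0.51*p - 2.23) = -2.58*p^4 + 0.24*p^3 + 1.08*p^2 - 3.11*p - 2.95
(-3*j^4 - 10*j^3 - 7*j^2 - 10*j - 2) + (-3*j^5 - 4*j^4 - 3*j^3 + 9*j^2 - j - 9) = -3*j^5 - 7*j^4 - 13*j^3 + 2*j^2 - 11*j - 11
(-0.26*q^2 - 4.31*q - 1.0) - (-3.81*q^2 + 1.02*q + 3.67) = 3.55*q^2 - 5.33*q - 4.67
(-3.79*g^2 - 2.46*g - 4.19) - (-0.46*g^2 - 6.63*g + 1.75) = -3.33*g^2 + 4.17*g - 5.94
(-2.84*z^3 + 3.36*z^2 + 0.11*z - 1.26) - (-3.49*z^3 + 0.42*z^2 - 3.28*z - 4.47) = 0.65*z^3 + 2.94*z^2 + 3.39*z + 3.21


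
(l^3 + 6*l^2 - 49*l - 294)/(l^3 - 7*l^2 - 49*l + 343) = (l + 6)/(l - 7)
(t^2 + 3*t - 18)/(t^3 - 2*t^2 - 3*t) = (t + 6)/(t*(t + 1))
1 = 1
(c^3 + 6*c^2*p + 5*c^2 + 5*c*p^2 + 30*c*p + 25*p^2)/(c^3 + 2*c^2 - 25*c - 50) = (c^2 + 6*c*p + 5*p^2)/(c^2 - 3*c - 10)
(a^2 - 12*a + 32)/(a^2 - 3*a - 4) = (a - 8)/(a + 1)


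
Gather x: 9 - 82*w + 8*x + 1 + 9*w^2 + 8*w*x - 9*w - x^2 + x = 9*w^2 - 91*w - x^2 + x*(8*w + 9) + 10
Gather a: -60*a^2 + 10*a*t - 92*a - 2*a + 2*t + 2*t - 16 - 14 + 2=-60*a^2 + a*(10*t - 94) + 4*t - 28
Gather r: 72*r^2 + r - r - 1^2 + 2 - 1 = 72*r^2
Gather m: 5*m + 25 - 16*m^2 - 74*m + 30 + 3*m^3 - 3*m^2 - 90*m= 3*m^3 - 19*m^2 - 159*m + 55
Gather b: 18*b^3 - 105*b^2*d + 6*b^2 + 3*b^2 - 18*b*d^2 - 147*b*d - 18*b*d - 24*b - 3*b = 18*b^3 + b^2*(9 - 105*d) + b*(-18*d^2 - 165*d - 27)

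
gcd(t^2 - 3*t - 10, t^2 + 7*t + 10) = t + 2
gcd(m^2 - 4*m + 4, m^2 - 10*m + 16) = m - 2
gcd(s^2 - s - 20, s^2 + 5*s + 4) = s + 4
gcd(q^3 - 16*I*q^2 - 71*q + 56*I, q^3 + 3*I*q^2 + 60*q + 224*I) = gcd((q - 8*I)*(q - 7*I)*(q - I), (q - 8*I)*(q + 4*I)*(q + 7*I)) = q - 8*I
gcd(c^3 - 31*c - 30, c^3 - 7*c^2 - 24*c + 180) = c^2 - c - 30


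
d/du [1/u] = -1/u^2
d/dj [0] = 0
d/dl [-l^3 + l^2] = l*(2 - 3*l)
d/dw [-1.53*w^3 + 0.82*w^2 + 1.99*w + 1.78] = -4.59*w^2 + 1.64*w + 1.99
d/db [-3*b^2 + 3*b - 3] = 3 - 6*b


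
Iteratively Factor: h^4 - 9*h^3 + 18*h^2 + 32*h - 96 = (h - 4)*(h^3 - 5*h^2 - 2*h + 24) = (h - 4)*(h - 3)*(h^2 - 2*h - 8) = (h - 4)^2*(h - 3)*(h + 2)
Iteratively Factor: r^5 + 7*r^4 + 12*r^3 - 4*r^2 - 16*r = (r)*(r^4 + 7*r^3 + 12*r^2 - 4*r - 16) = r*(r + 2)*(r^3 + 5*r^2 + 2*r - 8) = r*(r - 1)*(r + 2)*(r^2 + 6*r + 8) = r*(r - 1)*(r + 2)*(r + 4)*(r + 2)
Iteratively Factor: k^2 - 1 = (k + 1)*(k - 1)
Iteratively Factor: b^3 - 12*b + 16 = (b - 2)*(b^2 + 2*b - 8) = (b - 2)*(b + 4)*(b - 2)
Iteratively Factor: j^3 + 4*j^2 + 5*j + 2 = (j + 2)*(j^2 + 2*j + 1) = (j + 1)*(j + 2)*(j + 1)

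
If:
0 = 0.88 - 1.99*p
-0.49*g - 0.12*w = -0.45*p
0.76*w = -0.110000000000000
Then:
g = 0.44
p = 0.44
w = -0.14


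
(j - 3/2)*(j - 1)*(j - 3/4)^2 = j^4 - 4*j^3 + 93*j^2/16 - 117*j/32 + 27/32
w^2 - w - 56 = (w - 8)*(w + 7)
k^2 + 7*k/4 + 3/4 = (k + 3/4)*(k + 1)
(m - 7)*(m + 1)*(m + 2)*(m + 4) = m^4 - 35*m^2 - 90*m - 56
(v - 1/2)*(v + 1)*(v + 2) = v^3 + 5*v^2/2 + v/2 - 1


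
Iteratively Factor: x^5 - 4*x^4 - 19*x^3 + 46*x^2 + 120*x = (x)*(x^4 - 4*x^3 - 19*x^2 + 46*x + 120) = x*(x + 3)*(x^3 - 7*x^2 + 2*x + 40) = x*(x - 4)*(x + 3)*(x^2 - 3*x - 10) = x*(x - 5)*(x - 4)*(x + 3)*(x + 2)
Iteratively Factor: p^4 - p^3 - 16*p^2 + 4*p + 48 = (p - 4)*(p^3 + 3*p^2 - 4*p - 12) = (p - 4)*(p + 3)*(p^2 - 4) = (p - 4)*(p + 2)*(p + 3)*(p - 2)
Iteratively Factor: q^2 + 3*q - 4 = (q - 1)*(q + 4)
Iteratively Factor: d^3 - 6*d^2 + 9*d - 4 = (d - 4)*(d^2 - 2*d + 1) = (d - 4)*(d - 1)*(d - 1)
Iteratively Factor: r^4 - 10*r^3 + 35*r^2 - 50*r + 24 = (r - 4)*(r^3 - 6*r^2 + 11*r - 6) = (r - 4)*(r - 1)*(r^2 - 5*r + 6) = (r - 4)*(r - 2)*(r - 1)*(r - 3)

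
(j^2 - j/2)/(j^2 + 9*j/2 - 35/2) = j*(2*j - 1)/(2*j^2 + 9*j - 35)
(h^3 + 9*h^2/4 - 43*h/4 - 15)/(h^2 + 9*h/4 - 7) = (4*h^2 - 7*h - 15)/(4*h - 7)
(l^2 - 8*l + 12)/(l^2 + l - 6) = (l - 6)/(l + 3)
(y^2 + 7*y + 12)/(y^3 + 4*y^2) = (y + 3)/y^2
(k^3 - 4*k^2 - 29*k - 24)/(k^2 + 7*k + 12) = (k^2 - 7*k - 8)/(k + 4)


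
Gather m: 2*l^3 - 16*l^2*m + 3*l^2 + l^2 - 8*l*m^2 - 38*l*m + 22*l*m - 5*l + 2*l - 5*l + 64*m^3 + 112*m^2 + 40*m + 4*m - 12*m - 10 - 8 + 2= 2*l^3 + 4*l^2 - 8*l + 64*m^3 + m^2*(112 - 8*l) + m*(-16*l^2 - 16*l + 32) - 16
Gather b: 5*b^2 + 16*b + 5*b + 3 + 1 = 5*b^2 + 21*b + 4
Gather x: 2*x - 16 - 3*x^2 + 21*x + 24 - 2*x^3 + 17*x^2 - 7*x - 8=-2*x^3 + 14*x^2 + 16*x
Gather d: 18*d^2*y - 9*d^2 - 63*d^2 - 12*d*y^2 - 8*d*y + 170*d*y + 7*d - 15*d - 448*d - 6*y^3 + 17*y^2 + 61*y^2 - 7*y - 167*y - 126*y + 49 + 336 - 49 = d^2*(18*y - 72) + d*(-12*y^2 + 162*y - 456) - 6*y^3 + 78*y^2 - 300*y + 336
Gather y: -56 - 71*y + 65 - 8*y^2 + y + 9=-8*y^2 - 70*y + 18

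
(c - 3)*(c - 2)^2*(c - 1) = c^4 - 8*c^3 + 23*c^2 - 28*c + 12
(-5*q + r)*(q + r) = -5*q^2 - 4*q*r + r^2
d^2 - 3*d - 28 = (d - 7)*(d + 4)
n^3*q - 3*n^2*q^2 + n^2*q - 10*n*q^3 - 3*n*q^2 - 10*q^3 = (n - 5*q)*(n + 2*q)*(n*q + q)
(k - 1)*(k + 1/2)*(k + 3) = k^3 + 5*k^2/2 - 2*k - 3/2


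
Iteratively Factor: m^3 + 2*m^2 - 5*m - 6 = (m + 3)*(m^2 - m - 2) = (m - 2)*(m + 3)*(m + 1)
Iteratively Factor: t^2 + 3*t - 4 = (t + 4)*(t - 1)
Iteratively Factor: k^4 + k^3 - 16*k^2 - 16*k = (k + 1)*(k^3 - 16*k) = (k + 1)*(k + 4)*(k^2 - 4*k) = (k - 4)*(k + 1)*(k + 4)*(k)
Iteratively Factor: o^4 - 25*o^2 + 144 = (o - 3)*(o^3 + 3*o^2 - 16*o - 48) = (o - 3)*(o + 4)*(o^2 - o - 12) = (o - 3)*(o + 3)*(o + 4)*(o - 4)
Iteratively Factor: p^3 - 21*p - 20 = (p + 1)*(p^2 - p - 20) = (p - 5)*(p + 1)*(p + 4)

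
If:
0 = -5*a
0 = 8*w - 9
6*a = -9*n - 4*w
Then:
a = 0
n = -1/2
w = 9/8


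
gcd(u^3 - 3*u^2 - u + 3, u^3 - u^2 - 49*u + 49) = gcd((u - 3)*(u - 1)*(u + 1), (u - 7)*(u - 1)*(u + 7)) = u - 1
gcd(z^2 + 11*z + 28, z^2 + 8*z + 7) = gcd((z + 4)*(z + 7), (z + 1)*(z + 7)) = z + 7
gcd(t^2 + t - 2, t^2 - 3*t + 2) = t - 1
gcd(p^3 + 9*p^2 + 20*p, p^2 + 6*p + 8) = p + 4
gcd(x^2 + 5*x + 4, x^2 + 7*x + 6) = x + 1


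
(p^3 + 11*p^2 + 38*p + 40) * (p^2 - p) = p^5 + 10*p^4 + 27*p^3 + 2*p^2 - 40*p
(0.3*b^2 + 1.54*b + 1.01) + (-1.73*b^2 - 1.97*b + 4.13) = -1.43*b^2 - 0.43*b + 5.14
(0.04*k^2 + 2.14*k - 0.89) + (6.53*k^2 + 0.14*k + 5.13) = 6.57*k^2 + 2.28*k + 4.24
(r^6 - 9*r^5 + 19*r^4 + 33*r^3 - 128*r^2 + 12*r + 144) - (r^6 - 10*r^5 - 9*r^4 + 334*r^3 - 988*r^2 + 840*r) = r^5 + 28*r^4 - 301*r^3 + 860*r^2 - 828*r + 144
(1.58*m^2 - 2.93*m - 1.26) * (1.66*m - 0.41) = 2.6228*m^3 - 5.5116*m^2 - 0.8903*m + 0.5166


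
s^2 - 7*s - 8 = (s - 8)*(s + 1)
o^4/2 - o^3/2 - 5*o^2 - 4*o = o*(o/2 + 1)*(o - 4)*(o + 1)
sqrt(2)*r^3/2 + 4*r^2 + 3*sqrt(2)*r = r*(r + 3*sqrt(2))*(sqrt(2)*r/2 + 1)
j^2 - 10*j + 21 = (j - 7)*(j - 3)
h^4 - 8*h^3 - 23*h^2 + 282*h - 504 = (h - 7)*(h - 4)*(h - 3)*(h + 6)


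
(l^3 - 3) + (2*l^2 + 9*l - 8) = l^3 + 2*l^2 + 9*l - 11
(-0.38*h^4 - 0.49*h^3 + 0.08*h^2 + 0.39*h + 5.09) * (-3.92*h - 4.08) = 1.4896*h^5 + 3.4712*h^4 + 1.6856*h^3 - 1.8552*h^2 - 21.544*h - 20.7672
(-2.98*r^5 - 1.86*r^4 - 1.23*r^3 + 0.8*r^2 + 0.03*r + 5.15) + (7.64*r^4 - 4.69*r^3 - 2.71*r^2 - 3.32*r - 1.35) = -2.98*r^5 + 5.78*r^4 - 5.92*r^3 - 1.91*r^2 - 3.29*r + 3.8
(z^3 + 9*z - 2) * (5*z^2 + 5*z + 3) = 5*z^5 + 5*z^4 + 48*z^3 + 35*z^2 + 17*z - 6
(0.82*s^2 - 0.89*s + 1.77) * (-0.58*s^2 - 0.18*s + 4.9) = -0.4756*s^4 + 0.3686*s^3 + 3.1516*s^2 - 4.6796*s + 8.673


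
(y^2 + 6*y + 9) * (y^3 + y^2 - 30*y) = y^5 + 7*y^4 - 15*y^3 - 171*y^2 - 270*y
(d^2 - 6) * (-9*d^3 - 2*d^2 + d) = -9*d^5 - 2*d^4 + 55*d^3 + 12*d^2 - 6*d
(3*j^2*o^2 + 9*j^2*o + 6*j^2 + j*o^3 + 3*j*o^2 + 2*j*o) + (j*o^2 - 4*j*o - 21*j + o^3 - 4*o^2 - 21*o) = 3*j^2*o^2 + 9*j^2*o + 6*j^2 + j*o^3 + 4*j*o^2 - 2*j*o - 21*j + o^3 - 4*o^2 - 21*o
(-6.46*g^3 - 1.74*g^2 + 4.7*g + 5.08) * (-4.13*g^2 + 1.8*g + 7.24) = 26.6798*g^5 - 4.4418*g^4 - 69.3134*g^3 - 25.118*g^2 + 43.172*g + 36.7792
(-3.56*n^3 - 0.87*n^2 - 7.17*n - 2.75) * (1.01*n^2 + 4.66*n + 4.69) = -3.5956*n^5 - 17.4683*n^4 - 27.9923*n^3 - 40.27*n^2 - 46.4423*n - 12.8975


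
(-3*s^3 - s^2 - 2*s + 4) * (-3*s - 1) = 9*s^4 + 6*s^3 + 7*s^2 - 10*s - 4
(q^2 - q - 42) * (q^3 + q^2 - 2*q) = q^5 - 45*q^3 - 40*q^2 + 84*q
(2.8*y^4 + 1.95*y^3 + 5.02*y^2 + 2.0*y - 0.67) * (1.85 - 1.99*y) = -5.572*y^5 + 1.2995*y^4 - 6.3823*y^3 + 5.307*y^2 + 5.0333*y - 1.2395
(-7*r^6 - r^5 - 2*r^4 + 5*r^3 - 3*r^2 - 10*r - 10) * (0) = 0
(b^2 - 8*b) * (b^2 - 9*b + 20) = b^4 - 17*b^3 + 92*b^2 - 160*b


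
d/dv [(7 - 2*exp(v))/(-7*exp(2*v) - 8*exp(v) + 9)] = (-14*exp(2*v) + 98*exp(v) + 38)*exp(v)/(49*exp(4*v) + 112*exp(3*v) - 62*exp(2*v) - 144*exp(v) + 81)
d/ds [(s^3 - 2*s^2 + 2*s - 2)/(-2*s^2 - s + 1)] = s*(-2*s^3 - 2*s^2 + 9*s - 12)/(4*s^4 + 4*s^3 - 3*s^2 - 2*s + 1)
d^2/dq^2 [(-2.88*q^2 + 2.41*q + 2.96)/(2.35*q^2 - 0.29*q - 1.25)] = (22.69301*q^3 + 47.3196*q^2 + 30.37281*q + 7.140622)/(12.977875*q^6 - 4.804575*q^5 - 20.11647*q^4 + 5.086861*q^3 + 10.70025*q^2 - 1.359375*q - 1.953125)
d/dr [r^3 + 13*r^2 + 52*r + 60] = 3*r^2 + 26*r + 52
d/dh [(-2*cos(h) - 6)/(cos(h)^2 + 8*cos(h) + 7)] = 2*(sin(h)^2 - 6*cos(h) - 18)*sin(h)/(cos(h)^2 + 8*cos(h) + 7)^2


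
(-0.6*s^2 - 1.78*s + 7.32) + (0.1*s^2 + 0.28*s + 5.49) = -0.5*s^2 - 1.5*s + 12.81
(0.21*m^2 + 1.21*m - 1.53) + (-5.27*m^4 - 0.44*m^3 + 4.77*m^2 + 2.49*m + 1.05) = -5.27*m^4 - 0.44*m^3 + 4.98*m^2 + 3.7*m - 0.48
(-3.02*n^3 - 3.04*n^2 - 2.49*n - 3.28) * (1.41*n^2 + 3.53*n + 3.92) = -4.2582*n^5 - 14.947*n^4 - 26.0805*n^3 - 25.3313*n^2 - 21.3392*n - 12.8576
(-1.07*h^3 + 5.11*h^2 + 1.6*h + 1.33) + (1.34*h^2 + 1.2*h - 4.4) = -1.07*h^3 + 6.45*h^2 + 2.8*h - 3.07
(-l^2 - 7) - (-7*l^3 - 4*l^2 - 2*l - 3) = 7*l^3 + 3*l^2 + 2*l - 4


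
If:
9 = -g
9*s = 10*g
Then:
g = -9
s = -10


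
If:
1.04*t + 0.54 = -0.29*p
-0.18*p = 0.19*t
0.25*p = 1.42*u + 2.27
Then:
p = 0.78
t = -0.74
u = -1.46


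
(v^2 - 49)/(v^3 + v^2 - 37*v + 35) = (v - 7)/(v^2 - 6*v + 5)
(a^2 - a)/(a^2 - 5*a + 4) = a/(a - 4)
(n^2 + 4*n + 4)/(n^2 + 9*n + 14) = (n + 2)/(n + 7)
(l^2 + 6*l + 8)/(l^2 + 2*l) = (l + 4)/l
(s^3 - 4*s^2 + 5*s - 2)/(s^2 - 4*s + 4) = (s^2 - 2*s + 1)/(s - 2)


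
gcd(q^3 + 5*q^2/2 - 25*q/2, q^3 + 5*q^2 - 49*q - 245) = q + 5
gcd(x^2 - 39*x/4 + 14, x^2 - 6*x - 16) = x - 8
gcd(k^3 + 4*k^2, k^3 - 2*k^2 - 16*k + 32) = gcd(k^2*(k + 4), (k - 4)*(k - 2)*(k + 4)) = k + 4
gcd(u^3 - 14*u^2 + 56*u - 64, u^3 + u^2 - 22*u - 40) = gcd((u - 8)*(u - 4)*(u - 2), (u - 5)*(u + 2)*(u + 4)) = 1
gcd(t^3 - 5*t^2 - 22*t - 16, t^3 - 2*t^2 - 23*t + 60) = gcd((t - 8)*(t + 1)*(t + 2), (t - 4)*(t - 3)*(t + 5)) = 1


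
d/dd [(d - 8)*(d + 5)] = 2*d - 3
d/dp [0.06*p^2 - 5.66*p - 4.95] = 0.12*p - 5.66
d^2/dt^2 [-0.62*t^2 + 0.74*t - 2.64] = -1.24000000000000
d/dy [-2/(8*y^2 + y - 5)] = 2*(16*y + 1)/(8*y^2 + y - 5)^2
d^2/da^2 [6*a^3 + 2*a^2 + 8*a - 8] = 36*a + 4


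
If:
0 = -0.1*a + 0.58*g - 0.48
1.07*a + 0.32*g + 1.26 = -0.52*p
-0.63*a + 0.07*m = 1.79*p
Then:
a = -0.462151394422311*p - 1.35519460619062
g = 0.593931964449893 - 0.0796812749003984*p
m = 21.4120660216278*p - 12.1967514557156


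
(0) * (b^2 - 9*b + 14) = 0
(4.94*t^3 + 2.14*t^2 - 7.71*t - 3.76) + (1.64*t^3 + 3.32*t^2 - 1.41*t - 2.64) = 6.58*t^3 + 5.46*t^2 - 9.12*t - 6.4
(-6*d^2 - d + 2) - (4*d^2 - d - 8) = 10 - 10*d^2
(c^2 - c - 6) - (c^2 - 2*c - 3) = c - 3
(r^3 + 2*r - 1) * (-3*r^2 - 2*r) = -3*r^5 - 2*r^4 - 6*r^3 - r^2 + 2*r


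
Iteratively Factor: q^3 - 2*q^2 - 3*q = (q + 1)*(q^2 - 3*q) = q*(q + 1)*(q - 3)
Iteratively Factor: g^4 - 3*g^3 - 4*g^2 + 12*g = (g - 3)*(g^3 - 4*g) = g*(g - 3)*(g^2 - 4) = g*(g - 3)*(g - 2)*(g + 2)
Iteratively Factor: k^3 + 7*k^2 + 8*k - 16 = (k - 1)*(k^2 + 8*k + 16) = (k - 1)*(k + 4)*(k + 4)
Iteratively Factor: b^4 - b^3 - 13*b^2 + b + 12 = (b - 1)*(b^3 - 13*b - 12) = (b - 4)*(b - 1)*(b^2 + 4*b + 3) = (b - 4)*(b - 1)*(b + 1)*(b + 3)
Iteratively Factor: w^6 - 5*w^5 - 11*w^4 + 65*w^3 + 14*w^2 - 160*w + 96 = (w - 1)*(w^5 - 4*w^4 - 15*w^3 + 50*w^2 + 64*w - 96) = (w - 1)*(w + 3)*(w^4 - 7*w^3 + 6*w^2 + 32*w - 32) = (w - 4)*(w - 1)*(w + 3)*(w^3 - 3*w^2 - 6*w + 8) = (w - 4)*(w - 1)^2*(w + 3)*(w^2 - 2*w - 8) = (w - 4)*(w - 1)^2*(w + 2)*(w + 3)*(w - 4)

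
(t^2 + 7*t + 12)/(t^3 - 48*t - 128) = (t + 3)/(t^2 - 4*t - 32)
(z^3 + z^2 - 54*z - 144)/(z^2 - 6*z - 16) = (z^2 + 9*z + 18)/(z + 2)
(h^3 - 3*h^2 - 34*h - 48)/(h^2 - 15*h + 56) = (h^2 + 5*h + 6)/(h - 7)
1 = 1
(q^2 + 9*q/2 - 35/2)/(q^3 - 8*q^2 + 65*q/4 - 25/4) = 2*(q + 7)/(2*q^2 - 11*q + 5)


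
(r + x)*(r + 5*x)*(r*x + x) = r^3*x + 6*r^2*x^2 + r^2*x + 5*r*x^3 + 6*r*x^2 + 5*x^3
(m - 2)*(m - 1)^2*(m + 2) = m^4 - 2*m^3 - 3*m^2 + 8*m - 4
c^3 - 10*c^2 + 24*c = c*(c - 6)*(c - 4)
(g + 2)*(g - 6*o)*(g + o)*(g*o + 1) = g^4*o - 5*g^3*o^2 + 2*g^3*o + g^3 - 6*g^2*o^3 - 10*g^2*o^2 - 5*g^2*o + 2*g^2 - 12*g*o^3 - 6*g*o^2 - 10*g*o - 12*o^2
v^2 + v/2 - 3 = (v - 3/2)*(v + 2)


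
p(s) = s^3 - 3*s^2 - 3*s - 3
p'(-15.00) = 762.00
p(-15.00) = -4008.00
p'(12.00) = 357.00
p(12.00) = 1257.00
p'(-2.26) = 25.88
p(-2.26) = -23.09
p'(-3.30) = 49.47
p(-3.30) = -61.71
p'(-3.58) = 56.93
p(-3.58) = -76.59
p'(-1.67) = 15.39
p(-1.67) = -11.01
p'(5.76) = 61.97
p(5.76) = 71.29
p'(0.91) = -5.98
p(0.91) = -7.46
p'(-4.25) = 76.69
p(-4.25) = -121.20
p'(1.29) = -5.75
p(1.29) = -9.72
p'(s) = 3*s^2 - 6*s - 3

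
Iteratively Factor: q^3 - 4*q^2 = (q)*(q^2 - 4*q) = q*(q - 4)*(q)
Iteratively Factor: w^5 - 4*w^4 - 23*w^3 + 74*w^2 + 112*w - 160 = (w - 4)*(w^4 - 23*w^2 - 18*w + 40) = (w - 4)*(w + 4)*(w^3 - 4*w^2 - 7*w + 10) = (w - 4)*(w + 2)*(w + 4)*(w^2 - 6*w + 5) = (w - 4)*(w - 1)*(w + 2)*(w + 4)*(w - 5)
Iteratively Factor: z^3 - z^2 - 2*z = (z - 2)*(z^2 + z) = (z - 2)*(z + 1)*(z)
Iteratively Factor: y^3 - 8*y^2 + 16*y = (y)*(y^2 - 8*y + 16) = y*(y - 4)*(y - 4)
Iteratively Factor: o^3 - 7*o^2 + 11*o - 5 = (o - 5)*(o^2 - 2*o + 1) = (o - 5)*(o - 1)*(o - 1)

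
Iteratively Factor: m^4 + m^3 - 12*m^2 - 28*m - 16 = (m - 4)*(m^3 + 5*m^2 + 8*m + 4) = (m - 4)*(m + 2)*(m^2 + 3*m + 2) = (m - 4)*(m + 1)*(m + 2)*(m + 2)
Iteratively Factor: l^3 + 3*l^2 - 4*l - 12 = (l - 2)*(l^2 + 5*l + 6) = (l - 2)*(l + 2)*(l + 3)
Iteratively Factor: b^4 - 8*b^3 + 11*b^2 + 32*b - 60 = (b - 5)*(b^3 - 3*b^2 - 4*b + 12) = (b - 5)*(b - 2)*(b^2 - b - 6) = (b - 5)*(b - 3)*(b - 2)*(b + 2)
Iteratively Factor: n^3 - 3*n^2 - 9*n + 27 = (n + 3)*(n^2 - 6*n + 9) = (n - 3)*(n + 3)*(n - 3)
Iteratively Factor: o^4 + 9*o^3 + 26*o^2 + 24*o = (o + 3)*(o^3 + 6*o^2 + 8*o) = o*(o + 3)*(o^2 + 6*o + 8) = o*(o + 2)*(o + 3)*(o + 4)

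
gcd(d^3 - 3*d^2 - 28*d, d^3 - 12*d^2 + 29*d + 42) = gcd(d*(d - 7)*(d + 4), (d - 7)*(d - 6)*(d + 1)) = d - 7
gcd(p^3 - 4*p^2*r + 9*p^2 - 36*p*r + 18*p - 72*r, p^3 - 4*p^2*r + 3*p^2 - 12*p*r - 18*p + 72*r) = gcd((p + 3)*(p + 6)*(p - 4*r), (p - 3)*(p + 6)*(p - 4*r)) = p^2 - 4*p*r + 6*p - 24*r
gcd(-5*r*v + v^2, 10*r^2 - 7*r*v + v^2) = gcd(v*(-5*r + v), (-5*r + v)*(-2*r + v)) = 5*r - v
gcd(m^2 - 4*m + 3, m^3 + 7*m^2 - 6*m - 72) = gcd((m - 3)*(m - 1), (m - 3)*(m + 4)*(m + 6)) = m - 3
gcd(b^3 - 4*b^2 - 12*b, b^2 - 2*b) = b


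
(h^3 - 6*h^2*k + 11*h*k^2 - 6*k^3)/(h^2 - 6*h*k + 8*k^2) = (h^2 - 4*h*k + 3*k^2)/(h - 4*k)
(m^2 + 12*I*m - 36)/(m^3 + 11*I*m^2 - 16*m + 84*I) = (m + 6*I)/(m^2 + 5*I*m + 14)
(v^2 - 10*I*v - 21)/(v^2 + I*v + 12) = (v - 7*I)/(v + 4*I)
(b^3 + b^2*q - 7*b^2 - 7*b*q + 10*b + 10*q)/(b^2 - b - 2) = (b^2 + b*q - 5*b - 5*q)/(b + 1)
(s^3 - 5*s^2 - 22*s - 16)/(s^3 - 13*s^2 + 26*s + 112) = (s + 1)/(s - 7)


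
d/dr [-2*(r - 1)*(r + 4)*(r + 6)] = -6*r^2 - 36*r - 28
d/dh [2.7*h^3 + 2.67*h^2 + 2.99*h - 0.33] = 8.1*h^2 + 5.34*h + 2.99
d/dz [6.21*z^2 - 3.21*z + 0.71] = 12.42*z - 3.21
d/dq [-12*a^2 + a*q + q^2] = a + 2*q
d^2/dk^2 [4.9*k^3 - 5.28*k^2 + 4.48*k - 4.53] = 29.4*k - 10.56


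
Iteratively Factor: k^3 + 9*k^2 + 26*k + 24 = (k + 3)*(k^2 + 6*k + 8) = (k + 3)*(k + 4)*(k + 2)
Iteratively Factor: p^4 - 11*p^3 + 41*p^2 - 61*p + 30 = (p - 2)*(p^3 - 9*p^2 + 23*p - 15) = (p - 3)*(p - 2)*(p^2 - 6*p + 5) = (p - 5)*(p - 3)*(p - 2)*(p - 1)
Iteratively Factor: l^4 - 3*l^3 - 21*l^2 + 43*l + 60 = (l + 4)*(l^3 - 7*l^2 + 7*l + 15) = (l + 1)*(l + 4)*(l^2 - 8*l + 15) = (l - 5)*(l + 1)*(l + 4)*(l - 3)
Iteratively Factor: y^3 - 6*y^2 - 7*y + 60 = (y - 4)*(y^2 - 2*y - 15) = (y - 4)*(y + 3)*(y - 5)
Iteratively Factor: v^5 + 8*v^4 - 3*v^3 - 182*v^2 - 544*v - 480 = (v + 2)*(v^4 + 6*v^3 - 15*v^2 - 152*v - 240) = (v + 2)*(v + 4)*(v^3 + 2*v^2 - 23*v - 60) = (v + 2)*(v + 4)^2*(v^2 - 2*v - 15) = (v - 5)*(v + 2)*(v + 4)^2*(v + 3)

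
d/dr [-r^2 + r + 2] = 1 - 2*r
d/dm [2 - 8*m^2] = -16*m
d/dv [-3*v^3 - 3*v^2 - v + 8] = -9*v^2 - 6*v - 1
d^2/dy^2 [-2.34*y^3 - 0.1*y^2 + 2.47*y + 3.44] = -14.04*y - 0.2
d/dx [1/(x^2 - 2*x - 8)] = 2*(1 - x)/(-x^2 + 2*x + 8)^2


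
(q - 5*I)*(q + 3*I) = q^2 - 2*I*q + 15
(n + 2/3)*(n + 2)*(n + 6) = n^3 + 26*n^2/3 + 52*n/3 + 8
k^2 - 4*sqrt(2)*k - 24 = (k - 6*sqrt(2))*(k + 2*sqrt(2))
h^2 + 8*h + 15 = (h + 3)*(h + 5)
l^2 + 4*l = l*(l + 4)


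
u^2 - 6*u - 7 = (u - 7)*(u + 1)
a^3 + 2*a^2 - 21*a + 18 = (a - 3)*(a - 1)*(a + 6)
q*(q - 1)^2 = q^3 - 2*q^2 + q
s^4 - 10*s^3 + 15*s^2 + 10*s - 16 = (s - 8)*(s - 2)*(s - 1)*(s + 1)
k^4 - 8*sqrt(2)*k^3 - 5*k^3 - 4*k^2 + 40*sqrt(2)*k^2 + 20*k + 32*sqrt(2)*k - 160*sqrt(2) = (k - 5)*(k - 2)*(k + 2)*(k - 8*sqrt(2))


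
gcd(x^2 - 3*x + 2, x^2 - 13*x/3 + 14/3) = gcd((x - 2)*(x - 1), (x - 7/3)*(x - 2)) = x - 2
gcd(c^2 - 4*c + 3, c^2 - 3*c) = c - 3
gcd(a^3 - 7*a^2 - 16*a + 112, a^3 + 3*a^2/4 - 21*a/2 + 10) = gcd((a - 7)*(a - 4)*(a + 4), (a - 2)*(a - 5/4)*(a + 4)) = a + 4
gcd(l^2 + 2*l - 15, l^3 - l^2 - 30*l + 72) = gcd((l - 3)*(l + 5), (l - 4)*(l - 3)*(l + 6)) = l - 3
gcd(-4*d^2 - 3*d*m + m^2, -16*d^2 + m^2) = 4*d - m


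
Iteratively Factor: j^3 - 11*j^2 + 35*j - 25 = (j - 1)*(j^2 - 10*j + 25) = (j - 5)*(j - 1)*(j - 5)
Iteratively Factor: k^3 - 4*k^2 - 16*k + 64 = (k + 4)*(k^2 - 8*k + 16) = (k - 4)*(k + 4)*(k - 4)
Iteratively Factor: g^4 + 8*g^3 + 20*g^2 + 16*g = (g)*(g^3 + 8*g^2 + 20*g + 16) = g*(g + 4)*(g^2 + 4*g + 4) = g*(g + 2)*(g + 4)*(g + 2)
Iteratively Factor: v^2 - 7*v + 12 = (v - 4)*(v - 3)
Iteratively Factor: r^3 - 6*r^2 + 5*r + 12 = (r - 4)*(r^2 - 2*r - 3) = (r - 4)*(r - 3)*(r + 1)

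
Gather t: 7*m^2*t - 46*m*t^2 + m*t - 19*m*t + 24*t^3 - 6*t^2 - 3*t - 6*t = 24*t^3 + t^2*(-46*m - 6) + t*(7*m^2 - 18*m - 9)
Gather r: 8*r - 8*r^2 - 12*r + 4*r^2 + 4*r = -4*r^2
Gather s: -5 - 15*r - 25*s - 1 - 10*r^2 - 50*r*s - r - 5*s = -10*r^2 - 16*r + s*(-50*r - 30) - 6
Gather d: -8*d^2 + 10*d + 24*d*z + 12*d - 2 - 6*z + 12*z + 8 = -8*d^2 + d*(24*z + 22) + 6*z + 6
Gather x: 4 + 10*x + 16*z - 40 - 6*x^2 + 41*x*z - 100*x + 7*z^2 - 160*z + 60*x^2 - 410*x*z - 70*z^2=54*x^2 + x*(-369*z - 90) - 63*z^2 - 144*z - 36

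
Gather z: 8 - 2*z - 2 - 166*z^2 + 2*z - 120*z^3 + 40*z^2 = -120*z^3 - 126*z^2 + 6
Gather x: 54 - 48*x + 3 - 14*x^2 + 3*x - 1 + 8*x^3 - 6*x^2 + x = 8*x^3 - 20*x^2 - 44*x + 56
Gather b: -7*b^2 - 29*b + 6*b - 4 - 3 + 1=-7*b^2 - 23*b - 6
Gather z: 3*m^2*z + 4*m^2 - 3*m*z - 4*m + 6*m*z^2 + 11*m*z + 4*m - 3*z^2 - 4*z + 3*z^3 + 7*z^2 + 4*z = 4*m^2 + 3*z^3 + z^2*(6*m + 4) + z*(3*m^2 + 8*m)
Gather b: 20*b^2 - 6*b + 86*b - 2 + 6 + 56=20*b^2 + 80*b + 60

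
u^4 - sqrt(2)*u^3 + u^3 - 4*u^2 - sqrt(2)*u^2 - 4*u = u*(u + 1)*(u - 2*sqrt(2))*(u + sqrt(2))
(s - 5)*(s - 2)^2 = s^3 - 9*s^2 + 24*s - 20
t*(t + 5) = t^2 + 5*t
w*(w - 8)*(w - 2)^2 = w^4 - 12*w^3 + 36*w^2 - 32*w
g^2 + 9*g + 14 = (g + 2)*(g + 7)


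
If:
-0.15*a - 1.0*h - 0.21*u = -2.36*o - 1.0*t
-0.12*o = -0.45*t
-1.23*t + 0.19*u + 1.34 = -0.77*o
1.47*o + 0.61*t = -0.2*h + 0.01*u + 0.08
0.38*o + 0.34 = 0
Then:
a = -58.41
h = 7.46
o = -0.89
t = -0.24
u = -4.97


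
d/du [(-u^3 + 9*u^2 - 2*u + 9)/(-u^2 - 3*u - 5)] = (u^4 + 6*u^3 - 14*u^2 - 72*u + 37)/(u^4 + 6*u^3 + 19*u^2 + 30*u + 25)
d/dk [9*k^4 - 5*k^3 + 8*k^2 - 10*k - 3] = 36*k^3 - 15*k^2 + 16*k - 10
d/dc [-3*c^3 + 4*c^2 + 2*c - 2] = -9*c^2 + 8*c + 2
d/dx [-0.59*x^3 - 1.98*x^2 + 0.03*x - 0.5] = -1.77*x^2 - 3.96*x + 0.03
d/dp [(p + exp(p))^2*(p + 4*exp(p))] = (p + exp(p))*((p + exp(p))*(4*exp(p) + 1) + 2*(p + 4*exp(p))*(exp(p) + 1))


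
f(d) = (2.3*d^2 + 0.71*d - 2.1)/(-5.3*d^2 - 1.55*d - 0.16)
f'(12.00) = -0.00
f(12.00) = -0.43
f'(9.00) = -0.00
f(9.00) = -0.43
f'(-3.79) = 0.02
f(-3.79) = -0.40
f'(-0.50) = 16.22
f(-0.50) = 2.65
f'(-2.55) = 0.06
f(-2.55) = -0.36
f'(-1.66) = 0.24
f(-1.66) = -0.25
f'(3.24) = -0.02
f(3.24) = -0.40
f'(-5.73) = 0.00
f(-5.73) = -0.42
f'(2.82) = -0.03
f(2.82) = -0.39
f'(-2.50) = 0.06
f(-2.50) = -0.36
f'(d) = (4.6*d + 0.71)/(-5.3*d^2 - 1.55*d - 0.16) + (10.6*d + 1.55)*(2.3*d^2 + 0.71*d - 2.1)/(-5.3*d^2 - 1.55*d - 0.16)^2 = (0.197999999999999*d^2 - 22.996*d - 3.3686)/(28.09*d^4 + 16.43*d^3 + 4.0985*d^2 + 0.496*d + 0.0256)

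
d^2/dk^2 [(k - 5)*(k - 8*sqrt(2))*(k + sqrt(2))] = 6*k - 14*sqrt(2) - 10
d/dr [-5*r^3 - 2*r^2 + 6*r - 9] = -15*r^2 - 4*r + 6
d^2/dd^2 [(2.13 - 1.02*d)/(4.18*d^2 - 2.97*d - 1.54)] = ((1.02*d - 2.13)*(8.36*d - 2.97)*(16.72*d - 5.94) + (25.5816*d - 23.8656)*(-4.18*d^2 + 2.97*d + 1.54))/(-4.18*d^2 + 2.97*d + 1.54)^3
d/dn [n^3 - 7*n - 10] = 3*n^2 - 7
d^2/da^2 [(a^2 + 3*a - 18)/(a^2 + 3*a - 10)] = 16*(-3*a^2 - 9*a - 19)/(a^6 + 9*a^5 - 3*a^4 - 153*a^3 + 30*a^2 + 900*a - 1000)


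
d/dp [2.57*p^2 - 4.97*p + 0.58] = 5.14*p - 4.97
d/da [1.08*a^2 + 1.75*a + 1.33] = 2.16*a + 1.75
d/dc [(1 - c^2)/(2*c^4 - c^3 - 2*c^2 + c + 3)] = (-2*c*(2*c^4 - c^3 - 2*c^2 + c + 3) + (c^2 - 1)*(8*c^3 - 3*c^2 - 4*c + 1))/(2*c^4 - c^3 - 2*c^2 + c + 3)^2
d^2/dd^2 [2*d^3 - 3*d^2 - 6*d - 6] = 12*d - 6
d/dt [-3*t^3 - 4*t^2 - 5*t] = -9*t^2 - 8*t - 5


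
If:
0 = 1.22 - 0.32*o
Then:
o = 3.81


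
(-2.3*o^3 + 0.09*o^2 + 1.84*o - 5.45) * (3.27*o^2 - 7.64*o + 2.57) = -7.521*o^5 + 17.8663*o^4 - 0.5818*o^3 - 31.6478*o^2 + 46.3668*o - 14.0065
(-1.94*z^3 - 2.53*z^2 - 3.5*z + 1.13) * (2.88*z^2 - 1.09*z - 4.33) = -5.5872*z^5 - 5.1718*z^4 + 1.0779*z^3 + 18.0243*z^2 + 13.9233*z - 4.8929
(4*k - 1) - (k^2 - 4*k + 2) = -k^2 + 8*k - 3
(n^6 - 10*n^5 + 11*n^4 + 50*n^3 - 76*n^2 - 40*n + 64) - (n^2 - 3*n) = n^6 - 10*n^5 + 11*n^4 + 50*n^3 - 77*n^2 - 37*n + 64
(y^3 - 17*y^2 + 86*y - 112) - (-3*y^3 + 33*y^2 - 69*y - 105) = 4*y^3 - 50*y^2 + 155*y - 7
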